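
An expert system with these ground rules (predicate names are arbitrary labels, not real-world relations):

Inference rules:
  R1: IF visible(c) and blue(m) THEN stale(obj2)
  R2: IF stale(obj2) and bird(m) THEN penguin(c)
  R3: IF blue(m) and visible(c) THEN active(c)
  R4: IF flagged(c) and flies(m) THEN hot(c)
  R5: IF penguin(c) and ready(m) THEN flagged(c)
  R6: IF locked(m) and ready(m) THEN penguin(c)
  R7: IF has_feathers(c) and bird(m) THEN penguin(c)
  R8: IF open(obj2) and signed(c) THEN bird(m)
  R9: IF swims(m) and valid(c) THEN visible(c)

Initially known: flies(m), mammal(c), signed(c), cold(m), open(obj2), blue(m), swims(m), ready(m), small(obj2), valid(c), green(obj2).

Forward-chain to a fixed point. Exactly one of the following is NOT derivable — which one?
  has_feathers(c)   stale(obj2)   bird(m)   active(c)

Round 1: R8 [IF open(obj2) and signed(c) THEN bird(m)]; R9 [IF swims(m) and valid(c) THEN visible(c)]. New: bird(m), visible(c).
Round 2: R1 [IF visible(c) and blue(m) THEN stale(obj2)]; R3 [IF blue(m) and visible(c) THEN active(c)]. New: stale(obj2), active(c).
Round 3: R2 [IF stale(obj2) and bird(m) THEN penguin(c)]. New: penguin(c).
Round 4: R5 [IF penguin(c) and ready(m) THEN flagged(c)]. New: flagged(c).
Round 5: R4 [IF flagged(c) and flies(m) THEN hot(c)]. New: hot(c).
Derived: stale(obj2) (round 2), bird(m) (round 1), active(c) (round 2). has_feathers(c) never appears in any round.

has_feathers(c)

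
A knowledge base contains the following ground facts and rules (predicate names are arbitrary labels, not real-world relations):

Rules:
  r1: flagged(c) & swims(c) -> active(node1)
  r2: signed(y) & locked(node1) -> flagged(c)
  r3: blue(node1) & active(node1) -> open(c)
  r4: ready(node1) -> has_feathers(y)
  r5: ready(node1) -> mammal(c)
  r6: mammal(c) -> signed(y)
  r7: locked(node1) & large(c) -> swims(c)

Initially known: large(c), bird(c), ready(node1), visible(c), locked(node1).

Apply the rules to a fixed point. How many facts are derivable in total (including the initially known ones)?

Round 1: r4 [ready(node1) -> has_feathers(y)]; r5 [ready(node1) -> mammal(c)]; r7 [locked(node1) & large(c) -> swims(c)]. New: has_feathers(y), mammal(c), swims(c).
Round 2: r6 [mammal(c) -> signed(y)]. New: signed(y).
Round 3: r2 [signed(y) & locked(node1) -> flagged(c)]. New: flagged(c).
Round 4: r1 [flagged(c) & swims(c) -> active(node1)]. New: active(node1).
Closure: {active(node1), bird(c), flagged(c), has_feathers(y), large(c), locked(node1), mammal(c), ready(node1), signed(y), swims(c), visible(c)} — 11 facts.

11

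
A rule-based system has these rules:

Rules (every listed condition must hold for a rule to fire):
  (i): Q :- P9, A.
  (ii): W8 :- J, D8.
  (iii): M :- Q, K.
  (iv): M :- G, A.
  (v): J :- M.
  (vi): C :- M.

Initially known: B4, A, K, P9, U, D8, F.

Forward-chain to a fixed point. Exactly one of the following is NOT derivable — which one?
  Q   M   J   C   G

G

Round 1: (i) [Q :- P9, A.]. Adds Q.
Round 2: (iii) [M :- Q, K.]. Adds M.
Round 3: (v) [J :- M.]; (vi) [C :- M.]. Adds J, C.
Round 4: (ii) [W8 :- J, D8.]. Adds W8.
Derived: C (round 3), J (round 3), M (round 2), Q (round 1). G never appears in any round.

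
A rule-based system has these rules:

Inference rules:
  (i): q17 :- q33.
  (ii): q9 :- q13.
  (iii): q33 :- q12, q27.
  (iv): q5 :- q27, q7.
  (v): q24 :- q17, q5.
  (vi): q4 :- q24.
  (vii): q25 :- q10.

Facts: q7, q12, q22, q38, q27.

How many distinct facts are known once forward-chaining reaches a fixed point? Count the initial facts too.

10

Round 1: (iii) [q33 :- q12, q27.]; (iv) [q5 :- q27, q7.]. New: q33, q5.
Round 2: (i) [q17 :- q33.]. New: q17.
Round 3: (v) [q24 :- q17, q5.]. New: q24.
Round 4: (vi) [q4 :- q24.]. New: q4.
Closure: {q12, q17, q22, q24, q27, q33, q38, q4, q5, q7} — 10 facts.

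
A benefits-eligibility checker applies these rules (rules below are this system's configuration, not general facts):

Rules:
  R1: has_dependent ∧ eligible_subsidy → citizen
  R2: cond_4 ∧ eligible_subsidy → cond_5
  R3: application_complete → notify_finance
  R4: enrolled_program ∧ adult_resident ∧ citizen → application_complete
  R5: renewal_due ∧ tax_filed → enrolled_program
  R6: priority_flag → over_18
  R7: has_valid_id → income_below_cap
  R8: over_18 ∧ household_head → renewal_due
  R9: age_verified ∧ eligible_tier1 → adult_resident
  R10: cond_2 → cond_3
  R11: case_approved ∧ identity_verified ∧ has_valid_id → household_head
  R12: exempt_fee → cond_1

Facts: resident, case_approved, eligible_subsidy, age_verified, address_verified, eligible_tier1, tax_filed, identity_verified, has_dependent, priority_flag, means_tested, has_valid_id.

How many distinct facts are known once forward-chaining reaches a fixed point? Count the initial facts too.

21

Round 1 — R1, R6, R7, R9, R11, derive citizen, over_18, income_below_cap, adult_resident, household_head.
Round 2 — R8, derive renewal_due.
Round 3 — R5, derive enrolled_program.
Round 4 — R4, derive application_complete.
Round 5 — R3, derive notify_finance.
Closure: {address_verified, adult_resident, age_verified, application_complete, case_approved, citizen, eligible_subsidy, eligible_tier1, enrolled_program, has_dependent, has_valid_id, household_head, identity_verified, income_below_cap, means_tested, notify_finance, over_18, priority_flag, renewal_due, resident, tax_filed} — 21 facts.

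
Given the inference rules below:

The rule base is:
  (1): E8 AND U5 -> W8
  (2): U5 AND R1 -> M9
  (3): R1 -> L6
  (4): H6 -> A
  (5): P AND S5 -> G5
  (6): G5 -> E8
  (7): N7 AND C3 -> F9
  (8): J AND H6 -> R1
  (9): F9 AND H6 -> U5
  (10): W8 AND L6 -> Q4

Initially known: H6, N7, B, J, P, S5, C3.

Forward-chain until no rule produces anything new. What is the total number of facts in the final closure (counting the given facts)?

17

Round 1: (4) [H6 -> A]; (5) [P AND S5 -> G5]; (7) [N7 AND C3 -> F9]; (8) [J AND H6 -> R1]. Adds A, G5, F9, R1.
Round 2: (3) [R1 -> L6]; (6) [G5 -> E8]; (9) [F9 AND H6 -> U5]. Adds L6, E8, U5.
Round 3: (1) [E8 AND U5 -> W8]; (2) [U5 AND R1 -> M9]. Adds W8, M9.
Round 4: (10) [W8 AND L6 -> Q4]. Adds Q4.
Closure: {A, B, C3, E8, F9, G5, H6, J, L6, M9, N7, P, Q4, R1, S5, U5, W8} — 17 facts.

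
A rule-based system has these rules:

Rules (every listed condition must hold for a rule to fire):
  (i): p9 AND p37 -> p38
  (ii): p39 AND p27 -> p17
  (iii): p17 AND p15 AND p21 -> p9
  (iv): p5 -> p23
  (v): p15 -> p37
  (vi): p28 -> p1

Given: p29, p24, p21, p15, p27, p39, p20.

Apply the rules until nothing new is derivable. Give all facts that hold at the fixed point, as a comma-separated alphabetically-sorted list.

Round 1 — (ii), (v), derive p17, p37.
Round 2 — (iii), derive p9.
Round 3 — (i), derive p38.

p15, p17, p20, p21, p24, p27, p29, p37, p38, p39, p9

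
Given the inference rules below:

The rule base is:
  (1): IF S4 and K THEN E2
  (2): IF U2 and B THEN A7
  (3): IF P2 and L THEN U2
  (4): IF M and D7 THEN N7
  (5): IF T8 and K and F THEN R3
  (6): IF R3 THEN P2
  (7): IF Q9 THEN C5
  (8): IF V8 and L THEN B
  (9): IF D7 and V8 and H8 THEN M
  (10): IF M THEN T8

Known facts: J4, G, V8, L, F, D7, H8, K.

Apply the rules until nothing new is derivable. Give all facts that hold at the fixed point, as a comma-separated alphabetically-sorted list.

Round 1: (8) [IF V8 and L THEN B]; (9) [IF D7 and V8 and H8 THEN M]. Adds B, M.
Round 2: (4) [IF M and D7 THEN N7]; (10) [IF M THEN T8]. Adds N7, T8.
Round 3: (5) [IF T8 and K and F THEN R3]. Adds R3.
Round 4: (6) [IF R3 THEN P2]. Adds P2.
Round 5: (3) [IF P2 and L THEN U2]. Adds U2.
Round 6: (2) [IF U2 and B THEN A7]. Adds A7.

A7, B, D7, F, G, H8, J4, K, L, M, N7, P2, R3, T8, U2, V8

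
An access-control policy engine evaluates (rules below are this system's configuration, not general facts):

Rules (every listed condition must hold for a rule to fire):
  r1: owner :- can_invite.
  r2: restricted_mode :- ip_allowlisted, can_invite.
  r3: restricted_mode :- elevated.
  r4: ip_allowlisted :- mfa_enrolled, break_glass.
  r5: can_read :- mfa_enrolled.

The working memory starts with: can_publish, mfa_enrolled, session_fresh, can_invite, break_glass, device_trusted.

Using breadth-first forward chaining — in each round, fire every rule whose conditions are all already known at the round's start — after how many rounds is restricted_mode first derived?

Round 1: r1 [owner :- can_invite.]; r4 [ip_allowlisted :- mfa_enrolled, break_glass.]; r5 [can_read :- mfa_enrolled.]. New: owner, ip_allowlisted, can_read.
Round 2: r2 [restricted_mode :- ip_allowlisted, can_invite.]. New: restricted_mode.
restricted_mode first appears in round 2.

2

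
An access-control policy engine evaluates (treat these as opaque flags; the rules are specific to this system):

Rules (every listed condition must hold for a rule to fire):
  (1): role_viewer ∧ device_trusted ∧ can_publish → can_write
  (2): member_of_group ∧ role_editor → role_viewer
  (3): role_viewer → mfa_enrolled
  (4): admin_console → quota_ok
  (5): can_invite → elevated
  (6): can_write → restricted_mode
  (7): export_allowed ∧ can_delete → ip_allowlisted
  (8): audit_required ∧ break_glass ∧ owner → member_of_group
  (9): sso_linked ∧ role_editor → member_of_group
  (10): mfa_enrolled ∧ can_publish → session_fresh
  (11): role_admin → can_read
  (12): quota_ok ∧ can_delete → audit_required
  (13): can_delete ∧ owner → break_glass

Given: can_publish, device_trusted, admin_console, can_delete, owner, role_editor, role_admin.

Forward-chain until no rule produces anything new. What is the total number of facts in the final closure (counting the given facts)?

17

[1] (4) [admin_console → quota_ok]; (11) [role_admin → can_read]; (13) [can_delete ∧ owner → break_glass]. ⇒ new: quota_ok, can_read, break_glass.
[2] (12) [quota_ok ∧ can_delete → audit_required]. ⇒ new: audit_required.
[3] (8) [audit_required ∧ break_glass ∧ owner → member_of_group]. ⇒ new: member_of_group.
[4] (2) [member_of_group ∧ role_editor → role_viewer]. ⇒ new: role_viewer.
[5] (1) [role_viewer ∧ device_trusted ∧ can_publish → can_write]; (3) [role_viewer → mfa_enrolled]. ⇒ new: can_write, mfa_enrolled.
[6] (6) [can_write → restricted_mode]; (10) [mfa_enrolled ∧ can_publish → session_fresh]. ⇒ new: restricted_mode, session_fresh.
Closure: {admin_console, audit_required, break_glass, can_delete, can_publish, can_read, can_write, device_trusted, member_of_group, mfa_enrolled, owner, quota_ok, restricted_mode, role_admin, role_editor, role_viewer, session_fresh} — 17 facts.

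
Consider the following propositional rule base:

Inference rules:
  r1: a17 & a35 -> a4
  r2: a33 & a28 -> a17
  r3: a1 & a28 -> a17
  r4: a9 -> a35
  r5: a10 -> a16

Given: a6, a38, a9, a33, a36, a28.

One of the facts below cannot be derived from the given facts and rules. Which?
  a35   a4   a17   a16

[1] r2 [a33 & a28 -> a17]; r4 [a9 -> a35]. ⇒ new: a17, a35.
[2] r1 [a17 & a35 -> a4]. ⇒ new: a4.
Derived: a4 (round 2), a17 (round 1), a35 (round 1). a16 never appears in any round.

a16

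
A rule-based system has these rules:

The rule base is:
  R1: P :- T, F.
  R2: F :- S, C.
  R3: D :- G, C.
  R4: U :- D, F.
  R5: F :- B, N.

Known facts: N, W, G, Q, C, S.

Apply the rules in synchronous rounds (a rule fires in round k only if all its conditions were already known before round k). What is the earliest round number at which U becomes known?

2

[1] R2 [F :- S, C.]; R3 [D :- G, C.]. ⇒ new: F, D.
[2] R4 [U :- D, F.]. ⇒ new: U.
U first appears in round 2.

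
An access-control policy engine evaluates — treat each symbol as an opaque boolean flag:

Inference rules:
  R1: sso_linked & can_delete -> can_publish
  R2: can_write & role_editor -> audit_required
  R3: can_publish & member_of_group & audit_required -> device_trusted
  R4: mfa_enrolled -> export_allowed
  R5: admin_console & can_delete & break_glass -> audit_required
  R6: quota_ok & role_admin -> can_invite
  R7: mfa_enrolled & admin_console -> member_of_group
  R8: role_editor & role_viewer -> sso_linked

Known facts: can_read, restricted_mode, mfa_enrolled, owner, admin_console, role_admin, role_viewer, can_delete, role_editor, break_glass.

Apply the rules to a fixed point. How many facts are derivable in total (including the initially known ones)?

Round 1: R4 [mfa_enrolled -> export_allowed]; R5 [admin_console & can_delete & break_glass -> audit_required]; R7 [mfa_enrolled & admin_console -> member_of_group]; R8 [role_editor & role_viewer -> sso_linked]. New: export_allowed, audit_required, member_of_group, sso_linked.
Round 2: R1 [sso_linked & can_delete -> can_publish]. New: can_publish.
Round 3: R3 [can_publish & member_of_group & audit_required -> device_trusted]. New: device_trusted.
Closure: {admin_console, audit_required, break_glass, can_delete, can_publish, can_read, device_trusted, export_allowed, member_of_group, mfa_enrolled, owner, restricted_mode, role_admin, role_editor, role_viewer, sso_linked} — 16 facts.

16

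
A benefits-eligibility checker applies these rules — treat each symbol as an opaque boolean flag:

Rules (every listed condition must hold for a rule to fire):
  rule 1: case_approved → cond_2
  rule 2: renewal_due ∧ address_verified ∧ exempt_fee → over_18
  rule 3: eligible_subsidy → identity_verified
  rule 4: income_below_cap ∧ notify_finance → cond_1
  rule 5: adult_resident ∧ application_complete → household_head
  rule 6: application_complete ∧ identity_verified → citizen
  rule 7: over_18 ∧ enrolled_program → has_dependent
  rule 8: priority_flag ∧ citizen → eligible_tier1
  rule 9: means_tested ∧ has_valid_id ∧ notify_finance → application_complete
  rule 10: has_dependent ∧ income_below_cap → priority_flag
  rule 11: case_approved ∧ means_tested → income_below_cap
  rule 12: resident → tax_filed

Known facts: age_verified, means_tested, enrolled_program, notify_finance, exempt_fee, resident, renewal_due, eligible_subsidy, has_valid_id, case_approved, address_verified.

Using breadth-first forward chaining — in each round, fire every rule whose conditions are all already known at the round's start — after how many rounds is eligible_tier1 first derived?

Round 1: rule 1 [case_approved → cond_2]; rule 2 [renewal_due ∧ address_verified ∧ exempt_fee → over_18]; rule 3 [eligible_subsidy → identity_verified]; rule 9 [means_tested ∧ has_valid_id ∧ notify_finance → application_complete]; rule 11 [case_approved ∧ means_tested → income_below_cap]; rule 12 [resident → tax_filed]. New: cond_2, over_18, identity_verified, application_complete, income_below_cap, tax_filed.
Round 2: rule 4 [income_below_cap ∧ notify_finance → cond_1]; rule 6 [application_complete ∧ identity_verified → citizen]; rule 7 [over_18 ∧ enrolled_program → has_dependent]. New: cond_1, citizen, has_dependent.
Round 3: rule 10 [has_dependent ∧ income_below_cap → priority_flag]. New: priority_flag.
Round 4: rule 8 [priority_flag ∧ citizen → eligible_tier1]. New: eligible_tier1.
eligible_tier1 first appears in round 4.

4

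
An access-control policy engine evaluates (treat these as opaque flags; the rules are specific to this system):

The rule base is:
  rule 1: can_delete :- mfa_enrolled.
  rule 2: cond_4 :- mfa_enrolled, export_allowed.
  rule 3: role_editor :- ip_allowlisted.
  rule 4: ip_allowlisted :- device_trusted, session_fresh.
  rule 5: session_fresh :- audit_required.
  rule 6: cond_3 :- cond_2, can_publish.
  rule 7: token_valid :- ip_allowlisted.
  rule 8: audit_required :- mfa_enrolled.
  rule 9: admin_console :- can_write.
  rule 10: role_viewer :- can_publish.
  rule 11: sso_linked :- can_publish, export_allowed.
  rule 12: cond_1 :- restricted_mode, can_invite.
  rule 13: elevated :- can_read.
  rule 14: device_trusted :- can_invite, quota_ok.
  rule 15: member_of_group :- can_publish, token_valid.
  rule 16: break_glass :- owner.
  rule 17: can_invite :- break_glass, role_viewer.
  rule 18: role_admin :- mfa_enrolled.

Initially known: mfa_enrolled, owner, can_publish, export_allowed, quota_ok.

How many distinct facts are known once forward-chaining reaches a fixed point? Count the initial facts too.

19

[1] rule 1 [can_delete :- mfa_enrolled.]; rule 2 [cond_4 :- mfa_enrolled, export_allowed.]; rule 8 [audit_required :- mfa_enrolled.]; rule 10 [role_viewer :- can_publish.]; rule 11 [sso_linked :- can_publish, export_allowed.]; rule 16 [break_glass :- owner.]; rule 18 [role_admin :- mfa_enrolled.]. ⇒ new: can_delete, cond_4, audit_required, role_viewer, sso_linked, break_glass, role_admin.
[2] rule 5 [session_fresh :- audit_required.]; rule 17 [can_invite :- break_glass, role_viewer.]. ⇒ new: session_fresh, can_invite.
[3] rule 14 [device_trusted :- can_invite, quota_ok.]. ⇒ new: device_trusted.
[4] rule 4 [ip_allowlisted :- device_trusted, session_fresh.]. ⇒ new: ip_allowlisted.
[5] rule 3 [role_editor :- ip_allowlisted.]; rule 7 [token_valid :- ip_allowlisted.]. ⇒ new: role_editor, token_valid.
[6] rule 15 [member_of_group :- can_publish, token_valid.]. ⇒ new: member_of_group.
Closure: {audit_required, break_glass, can_delete, can_invite, can_publish, cond_4, device_trusted, export_allowed, ip_allowlisted, member_of_group, mfa_enrolled, owner, quota_ok, role_admin, role_editor, role_viewer, session_fresh, sso_linked, token_valid} — 19 facts.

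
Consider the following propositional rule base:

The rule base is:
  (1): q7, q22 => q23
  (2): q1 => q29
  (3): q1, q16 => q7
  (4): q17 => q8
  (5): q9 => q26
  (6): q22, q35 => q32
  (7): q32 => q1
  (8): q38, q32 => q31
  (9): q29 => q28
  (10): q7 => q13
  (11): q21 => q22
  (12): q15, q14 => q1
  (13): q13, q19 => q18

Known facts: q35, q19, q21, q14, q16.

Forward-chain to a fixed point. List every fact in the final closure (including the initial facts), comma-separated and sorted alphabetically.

[1] (11) [q21 => q22]. ⇒ new: q22.
[2] (6) [q22, q35 => q32]. ⇒ new: q32.
[3] (7) [q32 => q1]. ⇒ new: q1.
[4] (2) [q1 => q29]; (3) [q1, q16 => q7]. ⇒ new: q29, q7.
[5] (1) [q7, q22 => q23]; (9) [q29 => q28]; (10) [q7 => q13]. ⇒ new: q23, q28, q13.
[6] (13) [q13, q19 => q18]. ⇒ new: q18.

q1, q13, q14, q16, q18, q19, q21, q22, q23, q28, q29, q32, q35, q7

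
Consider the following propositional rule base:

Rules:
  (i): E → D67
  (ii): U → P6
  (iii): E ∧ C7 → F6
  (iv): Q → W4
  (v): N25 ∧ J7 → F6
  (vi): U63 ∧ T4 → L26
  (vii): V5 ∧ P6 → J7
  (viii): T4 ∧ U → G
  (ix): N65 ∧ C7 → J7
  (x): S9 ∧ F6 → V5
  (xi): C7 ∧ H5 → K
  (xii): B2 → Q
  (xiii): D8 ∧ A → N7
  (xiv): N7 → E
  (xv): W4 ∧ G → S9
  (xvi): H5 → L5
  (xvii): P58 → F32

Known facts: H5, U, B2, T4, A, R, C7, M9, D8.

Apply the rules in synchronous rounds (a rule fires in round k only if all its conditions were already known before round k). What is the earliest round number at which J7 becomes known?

Round 1 — (ii), (viii), (xi), (xii), (xiii), (xvi), derive P6, G, K, Q, N7, L5.
Round 2 — (iv), (xiv), derive W4, E.
Round 3 — (i), (iii), (xv), derive D67, F6, S9.
Round 4 — (x), derive V5.
Round 5 — (vii), derive J7.
J7 first appears in round 5.

5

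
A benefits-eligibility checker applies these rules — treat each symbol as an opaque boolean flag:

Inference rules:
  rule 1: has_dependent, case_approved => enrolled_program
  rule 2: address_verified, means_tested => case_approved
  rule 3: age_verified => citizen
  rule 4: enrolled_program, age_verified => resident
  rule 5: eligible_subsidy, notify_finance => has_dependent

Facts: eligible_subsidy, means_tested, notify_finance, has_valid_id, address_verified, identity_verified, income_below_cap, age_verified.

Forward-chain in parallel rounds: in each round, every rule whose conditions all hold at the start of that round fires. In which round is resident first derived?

Round 1 fires rule 2, rule 3, rule 5, giving case_approved, citizen, has_dependent.
Round 2 fires rule 1, giving enrolled_program.
Round 3 fires rule 4, giving resident.
resident first appears in round 3.

3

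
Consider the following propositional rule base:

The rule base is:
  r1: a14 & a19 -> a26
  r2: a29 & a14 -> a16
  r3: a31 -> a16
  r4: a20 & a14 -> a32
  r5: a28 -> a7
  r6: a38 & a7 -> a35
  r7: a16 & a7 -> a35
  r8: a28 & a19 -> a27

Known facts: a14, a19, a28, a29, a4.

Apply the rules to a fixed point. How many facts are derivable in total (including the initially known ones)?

[1] r1 [a14 & a19 -> a26]; r2 [a29 & a14 -> a16]; r5 [a28 -> a7]; r8 [a28 & a19 -> a27]. ⇒ new: a26, a16, a7, a27.
[2] r7 [a16 & a7 -> a35]. ⇒ new: a35.
Closure: {a14, a16, a19, a26, a27, a28, a29, a35, a4, a7} — 10 facts.

10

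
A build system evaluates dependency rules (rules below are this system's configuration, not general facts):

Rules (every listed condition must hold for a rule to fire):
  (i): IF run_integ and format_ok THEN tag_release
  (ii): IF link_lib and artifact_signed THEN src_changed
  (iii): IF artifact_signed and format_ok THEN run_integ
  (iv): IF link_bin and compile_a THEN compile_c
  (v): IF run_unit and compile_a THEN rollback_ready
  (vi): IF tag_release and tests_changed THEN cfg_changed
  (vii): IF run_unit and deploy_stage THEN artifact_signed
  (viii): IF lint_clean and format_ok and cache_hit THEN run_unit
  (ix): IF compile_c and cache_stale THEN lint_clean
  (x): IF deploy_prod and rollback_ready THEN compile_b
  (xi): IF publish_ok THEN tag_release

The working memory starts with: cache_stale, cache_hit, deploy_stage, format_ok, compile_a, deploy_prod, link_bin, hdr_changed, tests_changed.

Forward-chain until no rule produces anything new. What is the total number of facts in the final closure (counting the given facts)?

18

Round 1: (iv) [IF link_bin and compile_a THEN compile_c]. New: compile_c.
Round 2: (ix) [IF compile_c and cache_stale THEN lint_clean]. New: lint_clean.
Round 3: (viii) [IF lint_clean and format_ok and cache_hit THEN run_unit]. New: run_unit.
Round 4: (v) [IF run_unit and compile_a THEN rollback_ready]; (vii) [IF run_unit and deploy_stage THEN artifact_signed]. New: rollback_ready, artifact_signed.
Round 5: (iii) [IF artifact_signed and format_ok THEN run_integ]; (x) [IF deploy_prod and rollback_ready THEN compile_b]. New: run_integ, compile_b.
Round 6: (i) [IF run_integ and format_ok THEN tag_release]. New: tag_release.
Round 7: (vi) [IF tag_release and tests_changed THEN cfg_changed]. New: cfg_changed.
Closure: {artifact_signed, cache_hit, cache_stale, cfg_changed, compile_a, compile_b, compile_c, deploy_prod, deploy_stage, format_ok, hdr_changed, link_bin, lint_clean, rollback_ready, run_integ, run_unit, tag_release, tests_changed} — 18 facts.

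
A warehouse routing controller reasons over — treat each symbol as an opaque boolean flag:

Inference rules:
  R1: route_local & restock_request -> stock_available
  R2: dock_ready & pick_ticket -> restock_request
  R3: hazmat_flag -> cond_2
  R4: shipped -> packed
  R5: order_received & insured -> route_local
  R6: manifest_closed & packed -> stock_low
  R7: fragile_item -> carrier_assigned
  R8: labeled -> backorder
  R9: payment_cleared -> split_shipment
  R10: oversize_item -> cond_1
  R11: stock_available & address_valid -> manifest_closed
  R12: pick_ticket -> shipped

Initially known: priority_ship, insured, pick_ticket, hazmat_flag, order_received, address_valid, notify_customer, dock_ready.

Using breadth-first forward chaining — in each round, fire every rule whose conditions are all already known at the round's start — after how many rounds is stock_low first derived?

[1] R2 [dock_ready & pick_ticket -> restock_request]; R3 [hazmat_flag -> cond_2]; R5 [order_received & insured -> route_local]; R12 [pick_ticket -> shipped]. ⇒ new: restock_request, cond_2, route_local, shipped.
[2] R1 [route_local & restock_request -> stock_available]; R4 [shipped -> packed]. ⇒ new: stock_available, packed.
[3] R11 [stock_available & address_valid -> manifest_closed]. ⇒ new: manifest_closed.
[4] R6 [manifest_closed & packed -> stock_low]. ⇒ new: stock_low.
stock_low first appears in round 4.

4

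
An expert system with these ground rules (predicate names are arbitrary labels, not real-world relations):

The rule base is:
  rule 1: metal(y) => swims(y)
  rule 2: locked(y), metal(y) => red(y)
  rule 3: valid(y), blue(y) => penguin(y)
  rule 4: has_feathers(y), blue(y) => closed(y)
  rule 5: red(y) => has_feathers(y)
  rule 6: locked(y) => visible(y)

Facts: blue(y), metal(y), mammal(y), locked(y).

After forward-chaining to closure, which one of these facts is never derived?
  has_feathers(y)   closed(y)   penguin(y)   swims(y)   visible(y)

Round 1 — rule 1, rule 2, rule 6, derive swims(y), red(y), visible(y).
Round 2 — rule 5, derive has_feathers(y).
Round 3 — rule 4, derive closed(y).
Derived: closed(y) (round 3), swims(y) (round 1), has_feathers(y) (round 2), visible(y) (round 1). penguin(y) never appears in any round.

penguin(y)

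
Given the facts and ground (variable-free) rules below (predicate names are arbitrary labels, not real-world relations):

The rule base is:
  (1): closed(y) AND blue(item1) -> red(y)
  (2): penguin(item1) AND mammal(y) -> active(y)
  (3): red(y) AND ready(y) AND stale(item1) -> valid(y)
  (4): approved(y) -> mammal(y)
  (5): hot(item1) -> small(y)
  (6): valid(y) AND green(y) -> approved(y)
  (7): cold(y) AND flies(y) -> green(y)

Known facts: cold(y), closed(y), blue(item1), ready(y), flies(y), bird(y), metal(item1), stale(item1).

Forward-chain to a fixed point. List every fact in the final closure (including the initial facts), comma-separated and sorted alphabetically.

Round 1: (1) [closed(y) AND blue(item1) -> red(y)]; (7) [cold(y) AND flies(y) -> green(y)]. New: red(y), green(y).
Round 2: (3) [red(y) AND ready(y) AND stale(item1) -> valid(y)]. New: valid(y).
Round 3: (6) [valid(y) AND green(y) -> approved(y)]. New: approved(y).
Round 4: (4) [approved(y) -> mammal(y)]. New: mammal(y).

approved(y), bird(y), blue(item1), closed(y), cold(y), flies(y), green(y), mammal(y), metal(item1), ready(y), red(y), stale(item1), valid(y)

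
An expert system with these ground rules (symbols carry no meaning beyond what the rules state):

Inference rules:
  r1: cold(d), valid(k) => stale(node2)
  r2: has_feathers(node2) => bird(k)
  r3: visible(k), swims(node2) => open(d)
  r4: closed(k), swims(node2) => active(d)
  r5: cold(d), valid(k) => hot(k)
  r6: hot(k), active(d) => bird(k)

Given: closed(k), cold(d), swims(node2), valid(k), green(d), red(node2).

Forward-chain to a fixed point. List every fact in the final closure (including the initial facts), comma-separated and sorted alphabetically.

active(d), bird(k), closed(k), cold(d), green(d), hot(k), red(node2), stale(node2), swims(node2), valid(k)

[1] r1 [cold(d), valid(k) => stale(node2)]; r4 [closed(k), swims(node2) => active(d)]; r5 [cold(d), valid(k) => hot(k)]. ⇒ new: stale(node2), active(d), hot(k).
[2] r6 [hot(k), active(d) => bird(k)]. ⇒ new: bird(k).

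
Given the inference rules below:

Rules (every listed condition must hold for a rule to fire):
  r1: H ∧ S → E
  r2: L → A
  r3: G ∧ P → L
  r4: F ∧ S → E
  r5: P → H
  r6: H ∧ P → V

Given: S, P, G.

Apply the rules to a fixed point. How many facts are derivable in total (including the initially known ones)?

Round 1 fires r3, r5, giving L, H.
Round 2 fires r1, r2, r6, giving E, A, V.
Closure: {A, E, G, H, L, P, S, V} — 8 facts.

8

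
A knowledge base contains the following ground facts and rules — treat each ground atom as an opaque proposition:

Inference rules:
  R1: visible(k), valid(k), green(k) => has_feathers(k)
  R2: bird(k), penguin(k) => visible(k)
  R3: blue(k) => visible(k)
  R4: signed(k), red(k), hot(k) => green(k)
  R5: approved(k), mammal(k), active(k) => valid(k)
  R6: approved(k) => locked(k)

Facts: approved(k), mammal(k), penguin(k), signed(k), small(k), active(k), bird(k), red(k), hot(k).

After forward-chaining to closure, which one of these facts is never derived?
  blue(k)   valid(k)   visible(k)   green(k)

blue(k)

[1] R2 [bird(k), penguin(k) => visible(k)]; R4 [signed(k), red(k), hot(k) => green(k)]; R5 [approved(k), mammal(k), active(k) => valid(k)]; R6 [approved(k) => locked(k)]. ⇒ new: visible(k), green(k), valid(k), locked(k).
[2] R1 [visible(k), valid(k), green(k) => has_feathers(k)]. ⇒ new: has_feathers(k).
Derived: visible(k) (round 1), green(k) (round 1), valid(k) (round 1). blue(k) never appears in any round.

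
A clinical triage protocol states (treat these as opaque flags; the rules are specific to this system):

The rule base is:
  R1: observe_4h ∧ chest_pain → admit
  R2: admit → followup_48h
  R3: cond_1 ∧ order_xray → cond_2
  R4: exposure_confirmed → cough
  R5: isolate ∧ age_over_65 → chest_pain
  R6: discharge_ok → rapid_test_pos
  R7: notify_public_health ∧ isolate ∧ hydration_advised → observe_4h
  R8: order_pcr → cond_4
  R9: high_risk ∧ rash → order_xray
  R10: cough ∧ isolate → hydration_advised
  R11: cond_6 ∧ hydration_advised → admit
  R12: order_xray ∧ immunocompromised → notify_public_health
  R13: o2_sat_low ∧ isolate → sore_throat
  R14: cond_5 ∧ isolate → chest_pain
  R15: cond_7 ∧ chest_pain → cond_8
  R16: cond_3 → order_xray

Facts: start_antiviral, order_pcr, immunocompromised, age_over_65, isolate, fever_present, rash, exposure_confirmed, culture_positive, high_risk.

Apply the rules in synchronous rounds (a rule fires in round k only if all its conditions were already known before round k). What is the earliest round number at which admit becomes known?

[1] R4 [exposure_confirmed → cough]; R5 [isolate ∧ age_over_65 → chest_pain]; R8 [order_pcr → cond_4]; R9 [high_risk ∧ rash → order_xray]. ⇒ new: cough, chest_pain, cond_4, order_xray.
[2] R10 [cough ∧ isolate → hydration_advised]; R12 [order_xray ∧ immunocompromised → notify_public_health]. ⇒ new: hydration_advised, notify_public_health.
[3] R7 [notify_public_health ∧ isolate ∧ hydration_advised → observe_4h]. ⇒ new: observe_4h.
[4] R1 [observe_4h ∧ chest_pain → admit]. ⇒ new: admit.
admit first appears in round 4.

4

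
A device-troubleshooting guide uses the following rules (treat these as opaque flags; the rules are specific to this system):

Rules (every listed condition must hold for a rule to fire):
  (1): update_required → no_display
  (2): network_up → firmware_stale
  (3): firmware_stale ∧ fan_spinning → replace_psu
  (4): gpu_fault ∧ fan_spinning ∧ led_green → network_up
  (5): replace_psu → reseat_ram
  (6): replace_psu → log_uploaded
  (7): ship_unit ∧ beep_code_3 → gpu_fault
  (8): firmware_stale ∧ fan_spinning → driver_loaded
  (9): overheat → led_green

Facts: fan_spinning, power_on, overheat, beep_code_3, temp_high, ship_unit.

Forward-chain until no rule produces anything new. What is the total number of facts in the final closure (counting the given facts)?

Round 1 fires (7), (9), giving gpu_fault, led_green.
Round 2 fires (4), giving network_up.
Round 3 fires (2), giving firmware_stale.
Round 4 fires (3), (8), giving replace_psu, driver_loaded.
Round 5 fires (5), (6), giving reseat_ram, log_uploaded.
Closure: {beep_code_3, driver_loaded, fan_spinning, firmware_stale, gpu_fault, led_green, log_uploaded, network_up, overheat, power_on, replace_psu, reseat_ram, ship_unit, temp_high} — 14 facts.

14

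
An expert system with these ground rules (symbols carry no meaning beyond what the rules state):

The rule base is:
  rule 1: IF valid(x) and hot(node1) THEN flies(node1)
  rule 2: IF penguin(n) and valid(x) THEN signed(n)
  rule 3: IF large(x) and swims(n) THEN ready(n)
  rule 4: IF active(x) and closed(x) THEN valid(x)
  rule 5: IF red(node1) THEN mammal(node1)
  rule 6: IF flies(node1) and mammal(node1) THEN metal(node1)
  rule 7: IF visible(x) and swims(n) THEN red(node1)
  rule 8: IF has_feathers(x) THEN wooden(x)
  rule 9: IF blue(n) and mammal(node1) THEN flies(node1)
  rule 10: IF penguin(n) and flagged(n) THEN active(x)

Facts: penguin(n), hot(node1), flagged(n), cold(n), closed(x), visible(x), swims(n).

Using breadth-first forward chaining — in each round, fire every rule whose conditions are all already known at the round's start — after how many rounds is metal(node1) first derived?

Round 1: rule 7 [IF visible(x) and swims(n) THEN red(node1)]; rule 10 [IF penguin(n) and flagged(n) THEN active(x)]. New: red(node1), active(x).
Round 2: rule 4 [IF active(x) and closed(x) THEN valid(x)]; rule 5 [IF red(node1) THEN mammal(node1)]. New: valid(x), mammal(node1).
Round 3: rule 1 [IF valid(x) and hot(node1) THEN flies(node1)]; rule 2 [IF penguin(n) and valid(x) THEN signed(n)]. New: flies(node1), signed(n).
Round 4: rule 6 [IF flies(node1) and mammal(node1) THEN metal(node1)]. New: metal(node1).
metal(node1) first appears in round 4.

4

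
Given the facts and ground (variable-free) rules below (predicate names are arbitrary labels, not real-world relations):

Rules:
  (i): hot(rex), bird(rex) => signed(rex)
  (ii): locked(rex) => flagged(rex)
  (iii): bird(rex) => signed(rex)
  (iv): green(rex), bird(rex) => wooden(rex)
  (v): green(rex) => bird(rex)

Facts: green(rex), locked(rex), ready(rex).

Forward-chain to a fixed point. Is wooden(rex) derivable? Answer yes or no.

Round 1: (ii) [locked(rex) => flagged(rex)]; (v) [green(rex) => bird(rex)]. Adds flagged(rex), bird(rex).
Round 2: (iii) [bird(rex) => signed(rex)]; (iv) [green(rex), bird(rex) => wooden(rex)]. Adds signed(rex), wooden(rex).
wooden(rex) appears in round 2, so it is derivable.

yes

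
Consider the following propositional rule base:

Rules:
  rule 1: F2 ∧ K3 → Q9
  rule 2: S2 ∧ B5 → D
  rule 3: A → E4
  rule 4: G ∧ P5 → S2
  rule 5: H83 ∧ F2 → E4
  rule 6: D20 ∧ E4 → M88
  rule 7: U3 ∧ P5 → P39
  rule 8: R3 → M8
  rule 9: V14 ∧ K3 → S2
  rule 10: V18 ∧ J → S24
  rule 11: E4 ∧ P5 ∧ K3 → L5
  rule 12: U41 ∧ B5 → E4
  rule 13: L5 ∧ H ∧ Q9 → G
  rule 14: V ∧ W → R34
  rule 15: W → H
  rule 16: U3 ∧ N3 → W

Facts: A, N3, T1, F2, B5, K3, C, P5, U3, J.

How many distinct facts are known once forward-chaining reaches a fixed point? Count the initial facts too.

19

Round 1: rule 1 [F2 ∧ K3 → Q9]; rule 3 [A → E4]; rule 7 [U3 ∧ P5 → P39]; rule 16 [U3 ∧ N3 → W]. New: Q9, E4, P39, W.
Round 2: rule 11 [E4 ∧ P5 ∧ K3 → L5]; rule 15 [W → H]. New: L5, H.
Round 3: rule 13 [L5 ∧ H ∧ Q9 → G]. New: G.
Round 4: rule 4 [G ∧ P5 → S2]. New: S2.
Round 5: rule 2 [S2 ∧ B5 → D]. New: D.
Closure: {A, B5, C, D, E4, F2, G, H, J, K3, L5, N3, P39, P5, Q9, S2, T1, U3, W} — 19 facts.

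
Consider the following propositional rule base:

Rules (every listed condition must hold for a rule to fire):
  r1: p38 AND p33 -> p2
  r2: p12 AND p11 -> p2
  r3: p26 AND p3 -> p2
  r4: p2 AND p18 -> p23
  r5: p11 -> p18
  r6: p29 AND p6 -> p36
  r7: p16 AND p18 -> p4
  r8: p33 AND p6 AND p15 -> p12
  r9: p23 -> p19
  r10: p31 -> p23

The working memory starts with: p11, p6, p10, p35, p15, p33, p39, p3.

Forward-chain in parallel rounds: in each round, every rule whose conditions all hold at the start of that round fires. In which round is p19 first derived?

4

Round 1: r5 [p11 -> p18]; r8 [p33 AND p6 AND p15 -> p12]. New: p18, p12.
Round 2: r2 [p12 AND p11 -> p2]. New: p2.
Round 3: r4 [p2 AND p18 -> p23]. New: p23.
Round 4: r9 [p23 -> p19]. New: p19.
p19 first appears in round 4.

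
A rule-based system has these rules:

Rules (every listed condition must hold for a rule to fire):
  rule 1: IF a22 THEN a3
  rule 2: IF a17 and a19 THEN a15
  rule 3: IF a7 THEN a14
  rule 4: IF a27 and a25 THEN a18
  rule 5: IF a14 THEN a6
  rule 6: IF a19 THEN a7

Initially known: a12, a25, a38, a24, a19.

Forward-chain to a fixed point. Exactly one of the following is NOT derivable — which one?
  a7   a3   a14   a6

[1] rule 6 [IF a19 THEN a7]. ⇒ new: a7.
[2] rule 3 [IF a7 THEN a14]. ⇒ new: a14.
[3] rule 5 [IF a14 THEN a6]. ⇒ new: a6.
Derived: a14 (round 2), a6 (round 3), a7 (round 1). a3 never appears in any round.

a3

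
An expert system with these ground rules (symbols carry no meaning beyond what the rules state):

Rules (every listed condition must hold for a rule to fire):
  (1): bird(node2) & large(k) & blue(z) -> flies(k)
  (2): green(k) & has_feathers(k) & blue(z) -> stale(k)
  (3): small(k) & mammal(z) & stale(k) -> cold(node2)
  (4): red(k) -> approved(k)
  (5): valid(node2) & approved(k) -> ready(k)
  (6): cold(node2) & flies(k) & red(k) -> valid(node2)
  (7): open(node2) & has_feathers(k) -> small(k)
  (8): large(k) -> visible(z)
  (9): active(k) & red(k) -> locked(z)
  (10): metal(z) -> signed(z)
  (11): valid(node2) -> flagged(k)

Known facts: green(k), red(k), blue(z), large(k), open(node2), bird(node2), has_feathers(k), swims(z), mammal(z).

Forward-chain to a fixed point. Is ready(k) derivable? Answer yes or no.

yes

[1] (1) [bird(node2) & large(k) & blue(z) -> flies(k)]; (2) [green(k) & has_feathers(k) & blue(z) -> stale(k)]; (4) [red(k) -> approved(k)]; (7) [open(node2) & has_feathers(k) -> small(k)]; (8) [large(k) -> visible(z)]. ⇒ new: flies(k), stale(k), approved(k), small(k), visible(z).
[2] (3) [small(k) & mammal(z) & stale(k) -> cold(node2)]. ⇒ new: cold(node2).
[3] (6) [cold(node2) & flies(k) & red(k) -> valid(node2)]. ⇒ new: valid(node2).
[4] (5) [valid(node2) & approved(k) -> ready(k)]; (11) [valid(node2) -> flagged(k)]. ⇒ new: ready(k), flagged(k).
ready(k) appears in round 4, so it is derivable.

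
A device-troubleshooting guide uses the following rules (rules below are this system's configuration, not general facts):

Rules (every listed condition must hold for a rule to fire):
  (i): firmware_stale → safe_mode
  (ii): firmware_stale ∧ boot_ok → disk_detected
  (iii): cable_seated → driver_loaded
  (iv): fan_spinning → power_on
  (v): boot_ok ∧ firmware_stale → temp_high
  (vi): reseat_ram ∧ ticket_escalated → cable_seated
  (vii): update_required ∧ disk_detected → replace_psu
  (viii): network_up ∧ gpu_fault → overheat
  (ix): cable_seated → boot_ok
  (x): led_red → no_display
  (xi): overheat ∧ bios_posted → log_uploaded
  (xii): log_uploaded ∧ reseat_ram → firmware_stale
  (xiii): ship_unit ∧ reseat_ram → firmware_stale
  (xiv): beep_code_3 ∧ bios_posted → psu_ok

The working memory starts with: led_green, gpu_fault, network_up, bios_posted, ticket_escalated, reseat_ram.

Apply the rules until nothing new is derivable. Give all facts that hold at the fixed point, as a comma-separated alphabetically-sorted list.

bios_posted, boot_ok, cable_seated, disk_detected, driver_loaded, firmware_stale, gpu_fault, led_green, log_uploaded, network_up, overheat, reseat_ram, safe_mode, temp_high, ticket_escalated

[1] (vi) [reseat_ram ∧ ticket_escalated → cable_seated]; (viii) [network_up ∧ gpu_fault → overheat]. ⇒ new: cable_seated, overheat.
[2] (iii) [cable_seated → driver_loaded]; (ix) [cable_seated → boot_ok]; (xi) [overheat ∧ bios_posted → log_uploaded]. ⇒ new: driver_loaded, boot_ok, log_uploaded.
[3] (xii) [log_uploaded ∧ reseat_ram → firmware_stale]. ⇒ new: firmware_stale.
[4] (i) [firmware_stale → safe_mode]; (ii) [firmware_stale ∧ boot_ok → disk_detected]; (v) [boot_ok ∧ firmware_stale → temp_high]. ⇒ new: safe_mode, disk_detected, temp_high.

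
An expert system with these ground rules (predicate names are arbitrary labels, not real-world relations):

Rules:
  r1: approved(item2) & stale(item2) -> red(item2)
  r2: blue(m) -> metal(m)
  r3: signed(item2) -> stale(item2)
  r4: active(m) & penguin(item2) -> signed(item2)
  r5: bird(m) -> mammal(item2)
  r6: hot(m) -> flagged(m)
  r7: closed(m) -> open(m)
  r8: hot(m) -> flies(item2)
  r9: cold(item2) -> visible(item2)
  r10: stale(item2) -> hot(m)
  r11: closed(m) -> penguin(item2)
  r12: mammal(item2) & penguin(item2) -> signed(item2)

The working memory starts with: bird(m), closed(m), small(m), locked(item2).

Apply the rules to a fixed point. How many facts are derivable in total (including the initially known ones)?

12

Round 1: r5 [bird(m) -> mammal(item2)]; r7 [closed(m) -> open(m)]; r11 [closed(m) -> penguin(item2)]. New: mammal(item2), open(m), penguin(item2).
Round 2: r12 [mammal(item2) & penguin(item2) -> signed(item2)]. New: signed(item2).
Round 3: r3 [signed(item2) -> stale(item2)]. New: stale(item2).
Round 4: r10 [stale(item2) -> hot(m)]. New: hot(m).
Round 5: r6 [hot(m) -> flagged(m)]; r8 [hot(m) -> flies(item2)]. New: flagged(m), flies(item2).
Closure: {bird(m), closed(m), flagged(m), flies(item2), hot(m), locked(item2), mammal(item2), open(m), penguin(item2), signed(item2), small(m), stale(item2)} — 12 facts.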